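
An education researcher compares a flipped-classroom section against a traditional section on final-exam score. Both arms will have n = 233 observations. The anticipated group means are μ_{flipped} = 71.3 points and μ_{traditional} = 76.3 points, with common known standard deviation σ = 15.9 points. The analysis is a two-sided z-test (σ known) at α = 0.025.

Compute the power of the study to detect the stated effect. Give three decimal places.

Standardized effect: d = |μ_{flipped} − μ_{traditional}| / σ = |71.3 − 76.3| / 15.9 = 0.3145
Noncentrality parameter: δ = d·√(n/2) = 0.3145 × √(233/2) = 3.3942
Critical value for a two-sided test at α = 0.025: z_{α/2} = 2.241.
Power = Φ(δ − 2.241) + Φ(−δ − 2.241) = Φ(1.153) + Φ(-5.636) = 0.8755 + 0.0000 = 0.8755.

Power ≈ 0.876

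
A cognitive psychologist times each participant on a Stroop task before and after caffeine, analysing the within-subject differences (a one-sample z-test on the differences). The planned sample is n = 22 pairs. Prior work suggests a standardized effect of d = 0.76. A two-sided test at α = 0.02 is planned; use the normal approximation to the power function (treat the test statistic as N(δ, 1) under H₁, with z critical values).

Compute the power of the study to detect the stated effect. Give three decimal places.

Noncentrality parameter: δ = d·√n = 0.76 × √22 = 3.5647
Critical value for a two-sided test at α = 0.02: z_{α/2} = 2.326.
Power = Φ(δ − 2.326) + Φ(−δ − 2.326) = Φ(1.238) + Φ(-5.891) = 0.8922 + 0.0000 = 0.8922.

Power ≈ 0.892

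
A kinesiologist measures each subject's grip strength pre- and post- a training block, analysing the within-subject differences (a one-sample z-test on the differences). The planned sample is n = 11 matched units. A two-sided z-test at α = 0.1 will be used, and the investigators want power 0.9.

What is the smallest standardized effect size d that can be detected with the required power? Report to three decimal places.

Need Φ(δ − 1.645) = 0.9, so δ = 1.645 + 1.282 = 2.926.
(The second rejection-region term Φ(−δ − z_{α/2}) is negligible and dropped.)
δ = d·√n ⇒ d = δ/√n = 2.926/√11 = 0.8823.

d ≈ 0.882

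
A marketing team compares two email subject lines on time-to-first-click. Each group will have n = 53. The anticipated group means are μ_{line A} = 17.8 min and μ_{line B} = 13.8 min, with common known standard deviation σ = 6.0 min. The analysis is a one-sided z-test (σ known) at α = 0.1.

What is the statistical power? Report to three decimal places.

Standardized effect: d = |μ_{line A} − μ_{line B}| / σ = |17.8 − 13.8| / 6.0 = 0.6667
Noncentrality parameter: λ = d·√(n/2) = 0.6667 × √(53/2) = 3.4319
Critical value for a one-sided test at α = 0.1: z_α = 1.282.
Power = P(Z > 1.282 − λ) = Φ(2.150) = 0.9842.

Power ≈ 0.984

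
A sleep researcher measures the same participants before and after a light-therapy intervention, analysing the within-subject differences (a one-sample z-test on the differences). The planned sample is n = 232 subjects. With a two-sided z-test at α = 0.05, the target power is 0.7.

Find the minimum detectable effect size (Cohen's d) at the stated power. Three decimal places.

Required noncentrality: δ = z_{0.025} + z_{0.30} = 1.960 + 0.524 = 2.484.
(Lower-tail contribution to power is negligible for δ > 0.)
δ = d·√n ⇒ d = δ/√n = 2.484/√232 = 0.1631.

d ≈ 0.163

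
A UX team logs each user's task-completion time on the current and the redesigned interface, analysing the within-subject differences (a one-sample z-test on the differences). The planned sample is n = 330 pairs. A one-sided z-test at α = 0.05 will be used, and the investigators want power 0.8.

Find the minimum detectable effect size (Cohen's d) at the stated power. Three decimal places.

Need Φ(δ − 1.645) = 0.8, so δ = 1.645 + 0.842 = 2.486.
δ = d·√n ⇒ d = δ/√n = 2.486/√330 = 0.1369.

d ≈ 0.137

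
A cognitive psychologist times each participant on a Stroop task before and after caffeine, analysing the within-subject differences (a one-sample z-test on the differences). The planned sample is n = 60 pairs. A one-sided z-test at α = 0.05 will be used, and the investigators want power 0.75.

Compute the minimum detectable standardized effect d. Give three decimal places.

d ≈ 0.299

Need Φ(δ − 1.645) = 0.75, so δ = 1.645 + 0.674 = 2.319.
δ = d·√n ⇒ d = δ/√n = 2.319/√60 = 0.2994.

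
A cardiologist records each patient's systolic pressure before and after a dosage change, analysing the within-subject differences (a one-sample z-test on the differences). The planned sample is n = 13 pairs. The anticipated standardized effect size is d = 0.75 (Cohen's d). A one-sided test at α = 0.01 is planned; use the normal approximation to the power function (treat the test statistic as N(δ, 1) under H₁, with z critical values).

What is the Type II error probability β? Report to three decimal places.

Noncentrality parameter: δ = d·√n = 0.75 × √13 = 2.7042
Critical value for a one-sided test at α = 0.01: z_α = 2.326.
Power = Φ(δ − 2.326) = Φ(0.378) = 0.6472.
Type II error: β = 1 − power = 1 − 0.6472 = 0.3528.

β ≈ 0.353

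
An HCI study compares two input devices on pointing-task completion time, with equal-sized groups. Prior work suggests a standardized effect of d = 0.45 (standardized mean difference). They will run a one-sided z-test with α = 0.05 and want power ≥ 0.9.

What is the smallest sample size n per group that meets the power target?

Set Φ(δ − 1.645) = 0.9; then δ − 1.645 = Φ⁻¹(0.9) = 1.282, giving δ = 2.926.
δ = d·√(n/2) ⇒ n = 2(δ/d)² = 2 × (2.926 / 0.45)² = 84.58.
Rounding up, n = 85 per group.

n = 85 per group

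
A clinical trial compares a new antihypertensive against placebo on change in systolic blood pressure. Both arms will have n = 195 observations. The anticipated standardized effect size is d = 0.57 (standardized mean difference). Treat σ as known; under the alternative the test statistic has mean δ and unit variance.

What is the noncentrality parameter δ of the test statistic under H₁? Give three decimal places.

δ = d·√(n/2) = 0.57 × √(195/2) = 5.6283

δ ≈ 5.628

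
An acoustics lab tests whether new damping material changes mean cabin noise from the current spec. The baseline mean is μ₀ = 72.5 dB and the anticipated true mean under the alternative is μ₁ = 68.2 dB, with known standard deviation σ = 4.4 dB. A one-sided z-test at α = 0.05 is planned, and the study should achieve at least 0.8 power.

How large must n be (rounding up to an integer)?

n = 7

Standardized effect: d = |μ₁ − μ₀| / σ = |68.2 − 72.5| / 4.4 = 0.9773
Set Φ(δ − 1.645) = 0.8; then δ − 1.645 = Φ⁻¹(0.8) = 0.842, giving δ = 2.486.
δ = d·√n ⇒ n = (δ/d)² = (2.486 / 0.9773)² = 6.47.
Rounding up, n = 7.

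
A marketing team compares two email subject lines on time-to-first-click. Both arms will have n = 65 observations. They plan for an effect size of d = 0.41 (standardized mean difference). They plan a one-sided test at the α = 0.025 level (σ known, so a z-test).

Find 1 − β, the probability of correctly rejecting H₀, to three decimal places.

Power ≈ 0.647

Noncentrality parameter: λ = d·√(n/2) = 0.41 × √(65/2) = 2.3374
Critical value for a one-sided test at α = 0.025: z_α = 1.960.
Power = P(Z > 1.960 − λ) = Φ(0.377) = 0.6471.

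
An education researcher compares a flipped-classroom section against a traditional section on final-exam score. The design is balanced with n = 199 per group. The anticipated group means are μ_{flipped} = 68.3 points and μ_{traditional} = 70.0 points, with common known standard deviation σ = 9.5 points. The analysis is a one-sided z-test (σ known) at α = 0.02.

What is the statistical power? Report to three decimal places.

Power ≈ 0.394

Standardized effect: d = |μ_{flipped} − μ_{traditional}| / σ = |68.3 − 70.0| / 9.5 = 0.1789
Noncentrality parameter: δ = d·√(n/2) = 0.1789 × √(199/2) = 1.7850
Critical value for a one-sided test at α = 0.02: z_α = 2.054.
Power = Φ(δ − 2.054) = Φ(-0.269) = 0.3941.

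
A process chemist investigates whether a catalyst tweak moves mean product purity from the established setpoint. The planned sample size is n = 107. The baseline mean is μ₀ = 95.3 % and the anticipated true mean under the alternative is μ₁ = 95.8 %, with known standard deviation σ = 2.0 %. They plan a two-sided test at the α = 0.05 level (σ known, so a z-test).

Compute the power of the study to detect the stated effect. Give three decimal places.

Power ≈ 0.734

Standardized effect: d = |μ₁ − μ₀| / σ = |95.8 − 95.3| / 2.0 = 0.2500
Noncentrality parameter: δ = d·√n = 0.2500 × √107 = 2.5860
Critical value for a two-sided test at α = 0.05: z_{α/2} = 1.960.
Power = Φ(δ − 1.960) + Φ(−δ − 1.960) = Φ(0.626) + Φ(-4.546) = 0.7344 + 0.0000 = 0.7344.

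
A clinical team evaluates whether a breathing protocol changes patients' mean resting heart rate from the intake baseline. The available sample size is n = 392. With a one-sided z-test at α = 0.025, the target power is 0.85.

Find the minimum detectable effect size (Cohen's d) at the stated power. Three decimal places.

Required noncentrality: δ = z_{0.025} + z_{0.15} = 1.960 + 1.036 = 2.996.
δ = d·√n ⇒ d = δ/√n = 2.996/√392 = 0.1513.

d ≈ 0.151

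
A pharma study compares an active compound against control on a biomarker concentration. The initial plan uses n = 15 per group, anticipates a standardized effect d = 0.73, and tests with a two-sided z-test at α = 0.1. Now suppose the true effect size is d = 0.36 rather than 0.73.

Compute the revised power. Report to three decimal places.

Power ≈ 0.259

With d = 0.36: δ = d·√(n/2) = 0.36 × √(15/2) = 0.9859. Critical value z_{0.05} = 1.645.
Revised power = Φ(δ − 1.645) + Φ(−δ − 1.645) = Φ(-0.659) + Φ(-2.631) = 0.2550 + 0.0043 = 0.2592.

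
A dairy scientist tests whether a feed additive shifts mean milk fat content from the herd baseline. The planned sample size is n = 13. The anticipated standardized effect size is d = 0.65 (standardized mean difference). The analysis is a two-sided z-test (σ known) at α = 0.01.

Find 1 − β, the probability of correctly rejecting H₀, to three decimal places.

Power ≈ 0.408

Noncentrality parameter: δ = d·√n = 0.65 × √13 = 2.3436
Two-sided α = 0.01 → critical value z_{0.005} = 2.576.
Power = Φ(δ − 2.576) + Φ(−δ − 2.576) = Φ(-0.232) + Φ(-4.919) = 0.4082 + 0.0000 = 0.4082.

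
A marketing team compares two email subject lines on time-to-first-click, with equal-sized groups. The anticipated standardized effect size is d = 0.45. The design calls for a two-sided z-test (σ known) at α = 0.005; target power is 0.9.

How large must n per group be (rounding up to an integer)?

For power 0.9 need Φ(δ − z_{0.0025}) = 0.9, so δ = z_{0.0025} + z_{0.10} = 2.807 + 1.282 = 4.089.
(For δ > 0 the lower-tail rejection region contributes negligibly to power, so the one-term inversion is standard.)
δ = d·√(n/2) ⇒ n = 2(δ/d)² = 2 × (4.089 / 0.45)² = 165.10.
Rounding up, n = 166 per group.

n = 166 per group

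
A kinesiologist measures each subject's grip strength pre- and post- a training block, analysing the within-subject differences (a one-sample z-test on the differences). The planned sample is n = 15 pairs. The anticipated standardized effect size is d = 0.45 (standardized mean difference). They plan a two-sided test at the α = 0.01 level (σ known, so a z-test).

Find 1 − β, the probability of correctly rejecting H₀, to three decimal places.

Noncentrality parameter: δ = d·√n = 0.45 × √15 = 1.7428
Critical value for a two-sided test at α = 0.01: z_{α/2} = 2.576.
Power = Φ(δ − 2.576) + Φ(−δ − 2.576) = Φ(-0.833) + Φ(-4.319) = 0.2024 + 0.0000 = 0.2024.

Power ≈ 0.202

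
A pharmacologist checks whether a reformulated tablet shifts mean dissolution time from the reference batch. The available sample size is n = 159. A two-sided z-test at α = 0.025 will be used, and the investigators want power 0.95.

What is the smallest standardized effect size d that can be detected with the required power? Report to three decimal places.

d ≈ 0.308

Required noncentrality: δ = z_{0.0125} + z_{0.05} = 2.241 + 1.645 = 3.886.
(The second rejection-region term Φ(−δ − z_{α/2}) is negligible and dropped.)
δ = d·√n ⇒ d = δ/√n = 3.886/√159 = 0.3082.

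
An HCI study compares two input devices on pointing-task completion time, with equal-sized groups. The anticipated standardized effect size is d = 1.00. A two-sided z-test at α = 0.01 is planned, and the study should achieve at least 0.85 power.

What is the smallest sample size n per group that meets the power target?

For power 0.85 need Φ(δ − z_{0.005}) = 0.85, so δ = z_{0.005} + z_{0.15} = 2.576 + 1.036 = 3.612.
(The Φ(−δ − z_{α/2}) term is vanishingly small for δ > 0 and is dropped in the standard sample-size formula.)
δ = d·√(n/2) ⇒ n = 2(δ/d)² = 2 × (3.612 / 1.00)² = 26.10.
Rounding up, n = 27 per group.

n = 27 per group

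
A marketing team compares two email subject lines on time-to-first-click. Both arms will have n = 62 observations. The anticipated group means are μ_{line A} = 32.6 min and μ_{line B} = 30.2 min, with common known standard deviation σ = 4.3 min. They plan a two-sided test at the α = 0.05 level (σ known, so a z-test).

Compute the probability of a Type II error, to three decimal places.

β ≈ 0.126

Standardized effect: d = |μ_{line A} − μ_{line B}| / σ = |32.6 − 30.2| / 4.3 = 0.5581
Noncentrality parameter: δ = d·√(n/2) = 0.5581 × √(62/2) = 3.1076
Two-sided α = 0.05 → critical value z_{0.025} = 1.960.
Power = Φ(δ − 1.960) + Φ(−δ − 1.960) = Φ(1.148) + Φ(-5.068) = 0.8744 + 0.0000 = 0.8744.
Type II error: β = 1 − power = 1 − 0.8744 = 0.1256.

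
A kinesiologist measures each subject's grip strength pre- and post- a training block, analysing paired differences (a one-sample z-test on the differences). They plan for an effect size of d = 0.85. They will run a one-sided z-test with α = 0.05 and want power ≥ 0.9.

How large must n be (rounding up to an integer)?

n = 12

For power 0.9 need Φ(δ − z_{0.05}) = 0.9, so δ = z_{0.05} + z_{0.10} = 1.645 + 1.282 = 2.926.
δ = d·√n ⇒ n = (δ/d)² = (2.926 / 0.85)² = 11.85.
Round up to the next whole unit.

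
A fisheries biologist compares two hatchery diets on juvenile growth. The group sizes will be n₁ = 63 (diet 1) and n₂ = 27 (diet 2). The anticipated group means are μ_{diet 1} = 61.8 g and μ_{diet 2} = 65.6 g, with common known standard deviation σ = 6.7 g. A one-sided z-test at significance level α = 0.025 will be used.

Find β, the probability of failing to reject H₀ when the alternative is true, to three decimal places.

Standardized effect: d = |μ_{diet 1} − μ_{diet 2}| / σ = |61.8 − 65.6| / 6.7 = 0.5672
Noncentrality parameter: δ = d / √(1/n₁ + 1/n₂) = 0.5672 / √(1/63 + 1/27) = 2.4657
Critical value for a one-sided test at α = 0.025: z_α = 1.960.
Power = P(Z > 1.960 − δ) = Φ(0.506) = 0.6935.
Type II error: β = 1 − power = 1 − 0.6935 = 0.3065.

β ≈ 0.307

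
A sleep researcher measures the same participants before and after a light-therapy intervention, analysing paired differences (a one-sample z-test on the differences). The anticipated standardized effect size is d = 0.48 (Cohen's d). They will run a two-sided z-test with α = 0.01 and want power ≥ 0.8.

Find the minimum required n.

n = 51

Set Φ(δ − 2.576) = 0.8; then δ − 2.576 = Φ⁻¹(0.8) = 0.842, giving δ = 3.417.
(For δ > 0 the lower-tail rejection region contributes negligibly to power, so the one-term inversion is standard.)
δ = d·√n ⇒ n = (δ/d)² = (3.417 / 0.48)² = 50.69.
Rounding up, n = 51.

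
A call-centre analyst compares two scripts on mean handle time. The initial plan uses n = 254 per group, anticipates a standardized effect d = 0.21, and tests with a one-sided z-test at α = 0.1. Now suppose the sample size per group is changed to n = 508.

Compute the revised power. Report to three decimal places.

With n = 508 per group: δ = d·√(n/2) = 0.21 × √(508/2) = 3.3468. Critical value z_{0.1} = 1.282.
Revised power = P(Z > 1.282 − δ) = Φ(2.065) = 0.9806.

Power ≈ 0.981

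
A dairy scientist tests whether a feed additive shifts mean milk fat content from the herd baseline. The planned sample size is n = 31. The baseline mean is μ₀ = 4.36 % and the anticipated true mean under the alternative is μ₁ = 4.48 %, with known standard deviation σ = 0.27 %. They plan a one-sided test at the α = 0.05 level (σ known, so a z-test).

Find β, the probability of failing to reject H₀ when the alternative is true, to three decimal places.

Standardized effect: d = |μ₁ − μ₀| / σ = |4.48 − 4.36| / 0.27 = 0.4444
Noncentrality parameter: δ = d·√n = 0.4444 × √31 = 2.4746
Critical value for a one-sided test at α = 0.05: z_α = 1.645.
Power = Φ(δ − 1.645) = Φ(0.830) = 0.7966.
Type II error: β = 1 − power = 1 − 0.7966 = 0.2034.

β ≈ 0.203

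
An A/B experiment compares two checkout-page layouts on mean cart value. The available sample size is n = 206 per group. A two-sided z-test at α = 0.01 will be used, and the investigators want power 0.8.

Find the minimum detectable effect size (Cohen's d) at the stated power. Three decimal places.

d ≈ 0.337

Need Φ(δ − 2.576) = 0.8, so δ = 2.576 + 0.842 = 3.417.
(Lower-tail contribution to power is negligible for δ > 0.)
δ = d·√(n/2) ⇒ d = δ/√(n/2) = 3.417/√(206/2) = 0.3367.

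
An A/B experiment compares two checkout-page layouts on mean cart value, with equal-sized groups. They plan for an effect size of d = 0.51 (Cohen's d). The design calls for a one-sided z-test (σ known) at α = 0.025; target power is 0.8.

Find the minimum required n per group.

For power 0.8 need Φ(δ − z_{0.025}) = 0.8, so δ = z_{0.025} + z_{0.20} = 1.960 + 0.842 = 2.802.
δ = d·√(n/2) ⇒ n = 2(δ/d)² = 2 × (2.802 / 0.51)² = 60.35.
Rounding up, n = 61 per group.

n = 61 per group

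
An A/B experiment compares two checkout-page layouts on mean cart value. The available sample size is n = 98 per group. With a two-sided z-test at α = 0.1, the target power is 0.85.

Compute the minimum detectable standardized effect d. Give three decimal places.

d ≈ 0.383

Need Φ(δ − 1.645) = 0.85, so δ = 1.645 + 1.036 = 2.681.
(The second rejection-region term Φ(−δ − z_{α/2}) is negligible and dropped.)
δ = d·√(n/2) ⇒ d = δ/√(n/2) = 2.681/√(98/2) = 0.3830.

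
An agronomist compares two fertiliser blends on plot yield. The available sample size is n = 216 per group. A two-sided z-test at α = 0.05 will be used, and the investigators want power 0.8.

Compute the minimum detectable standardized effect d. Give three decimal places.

d ≈ 0.270

Required noncentrality: δ = z_{0.025} + z_{0.20} = 1.960 + 0.842 = 2.802.
(The second rejection-region term Φ(−δ − z_{α/2}) is negligible and dropped.)
δ = d·√(n/2) ⇒ d = δ/√(n/2) = 2.802/√(216/2) = 0.2696.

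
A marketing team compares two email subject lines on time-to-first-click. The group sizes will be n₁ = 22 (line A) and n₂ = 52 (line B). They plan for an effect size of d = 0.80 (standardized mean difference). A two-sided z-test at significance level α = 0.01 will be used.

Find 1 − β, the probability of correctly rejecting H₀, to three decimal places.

Noncentrality parameter: δ = d / √(1/n₁ + 1/n₂) = 0.80 / √(1/22 + 1/52) = 3.1455
Critical value for a two-sided test at α = 0.01: z_{α/2} = 2.576.
Power = Φ(δ − 2.576) + Φ(−δ − 2.576) = Φ(0.570) + Φ(-5.721) = 0.7155 + 0.0000 = 0.7155.

Power ≈ 0.716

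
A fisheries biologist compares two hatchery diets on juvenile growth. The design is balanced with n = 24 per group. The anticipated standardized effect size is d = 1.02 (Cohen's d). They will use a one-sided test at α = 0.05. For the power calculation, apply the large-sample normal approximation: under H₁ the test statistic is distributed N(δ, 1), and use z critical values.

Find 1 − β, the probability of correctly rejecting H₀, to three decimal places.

Noncentrality parameter: δ = d·√(n/2) = 1.02 × √(24/2) = 3.5334
Critical value for a one-sided test at α = 0.05: z_α = 1.645.
Power = Φ(δ − 1.645) = Φ(1.889) = 0.9705.

Power ≈ 0.971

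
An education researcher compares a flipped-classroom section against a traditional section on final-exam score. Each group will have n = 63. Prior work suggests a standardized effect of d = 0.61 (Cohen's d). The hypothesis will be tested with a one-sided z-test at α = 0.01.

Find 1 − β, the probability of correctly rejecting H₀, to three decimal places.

Power ≈ 0.864

Noncentrality parameter: δ = d·√(n/2) = 0.61 × √(63/2) = 3.4236
Critical value for a one-sided test at α = 0.01: z_α = 2.326.
Power = Φ(δ − 2.326) = Φ(1.097) = 0.8637.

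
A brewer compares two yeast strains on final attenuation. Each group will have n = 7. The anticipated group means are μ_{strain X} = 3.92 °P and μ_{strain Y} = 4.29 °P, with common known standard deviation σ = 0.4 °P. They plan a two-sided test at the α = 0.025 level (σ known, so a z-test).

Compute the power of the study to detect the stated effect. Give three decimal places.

Power ≈ 0.305

Standardized effect: d = |μ_{strain X} − μ_{strain Y}| / σ = |3.92 − 4.29| / 0.4 = 0.9250
Noncentrality parameter: δ = d·√(n/2) = 0.9250 × √(7/2) = 1.7305
Two-sided α = 0.025 → critical value z_{0.0125} = 2.241.
Power = Φ(δ − 2.241) + Φ(−δ − 2.241) = Φ(-0.511) + Φ(-3.972) = 0.3047 + 0.0000 = 0.3048.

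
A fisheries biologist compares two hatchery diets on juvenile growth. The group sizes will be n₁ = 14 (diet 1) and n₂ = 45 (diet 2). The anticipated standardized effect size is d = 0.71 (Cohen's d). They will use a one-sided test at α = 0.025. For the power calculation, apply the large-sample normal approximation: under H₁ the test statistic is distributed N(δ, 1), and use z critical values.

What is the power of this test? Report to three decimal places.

Power ≈ 0.641

Noncentrality parameter: δ = d / √(1/n₁ + 1/n₂) = 0.71 / √(1/14 + 1/45) = 2.3201
Critical value for a one-sided test at α = 0.025: z_α = 1.960.
Power = P(Z > 1.960 − δ) = Φ(0.360) = 0.6406.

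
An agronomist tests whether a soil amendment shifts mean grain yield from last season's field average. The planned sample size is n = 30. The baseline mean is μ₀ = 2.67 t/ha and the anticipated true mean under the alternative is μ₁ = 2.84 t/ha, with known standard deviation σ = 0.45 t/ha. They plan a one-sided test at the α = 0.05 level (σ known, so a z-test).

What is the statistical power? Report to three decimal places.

Power ≈ 0.664

Standardized effect: d = |μ₁ − μ₀| / σ = |2.84 − 2.67| / 0.45 = 0.3778
Noncentrality parameter: δ = d·√n = 0.3778 × √30 = 2.0692
One-sided α = 0.05 → critical value z_{0.05} = 1.645.
Power = P(Z > 1.645 − δ) = Φ(0.424) = 0.6643.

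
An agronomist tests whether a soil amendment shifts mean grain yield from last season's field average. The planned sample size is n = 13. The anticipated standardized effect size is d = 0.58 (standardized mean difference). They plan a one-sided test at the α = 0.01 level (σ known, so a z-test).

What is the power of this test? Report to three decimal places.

Noncentrality parameter: δ = d·√n = 0.58 × √13 = 2.0912
Critical value for a one-sided test at α = 0.01: z_α = 2.326.
Power = P(Z > 2.326 − δ) = Φ(-0.235) = 0.4071.

Power ≈ 0.407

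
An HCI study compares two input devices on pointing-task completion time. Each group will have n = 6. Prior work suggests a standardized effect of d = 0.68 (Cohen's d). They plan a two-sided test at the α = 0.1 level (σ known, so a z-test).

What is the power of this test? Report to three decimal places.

Power ≈ 0.323

Noncentrality parameter: δ = d·√(n/2) = 0.68 × √(6/2) = 1.1778
Critical value for a two-sided test at α = 0.1: z_{α/2} = 1.645.
Power = Φ(δ − 1.645) + Φ(−δ − 1.645) = Φ(-0.467) + Φ(-2.823) = 0.3202 + 0.0024 = 0.3226.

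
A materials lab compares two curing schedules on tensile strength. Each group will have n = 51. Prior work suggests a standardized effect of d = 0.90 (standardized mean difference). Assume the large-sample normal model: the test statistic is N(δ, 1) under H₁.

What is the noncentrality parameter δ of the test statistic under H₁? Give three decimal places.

δ = d·√(n/2) = 0.90 × √(51/2) = 4.5448

δ ≈ 4.545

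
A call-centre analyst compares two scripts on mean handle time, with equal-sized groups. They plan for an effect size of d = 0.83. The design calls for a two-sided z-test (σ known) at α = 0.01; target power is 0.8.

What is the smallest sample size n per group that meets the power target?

n = 34 per group

For power 0.8 need Φ(δ − z_{0.005}) = 0.8, so δ = z_{0.005} + z_{0.20} = 2.576 + 0.842 = 3.417.
(For δ > 0 the lower-tail rejection region contributes negligibly to power, so the one-term inversion is standard.)
δ = d·√(n/2) ⇒ n = 2(δ/d)² = 2 × (3.417 / 0.83)² = 33.91.
Round up to the next whole unit.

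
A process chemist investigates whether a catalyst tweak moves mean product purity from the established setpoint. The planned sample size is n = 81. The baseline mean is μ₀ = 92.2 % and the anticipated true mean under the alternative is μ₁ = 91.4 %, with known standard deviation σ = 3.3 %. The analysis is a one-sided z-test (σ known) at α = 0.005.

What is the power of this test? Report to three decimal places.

Power ≈ 0.347

Standardized effect: d = |μ₁ − μ₀| / σ = |91.4 − 92.2| / 3.3 = 0.2424
Noncentrality parameter: δ = d·√n = 0.2424 × √81 = 2.1818
One-sided α = 0.005 → critical value z_{0.005} = 2.576.
Power = Φ(δ − 2.576) = Φ(-0.394) = 0.3468.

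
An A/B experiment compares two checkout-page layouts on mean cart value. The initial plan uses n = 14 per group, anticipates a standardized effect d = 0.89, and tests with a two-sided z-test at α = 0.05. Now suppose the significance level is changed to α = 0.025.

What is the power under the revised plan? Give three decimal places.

δ = d·√(n/2) = 0.89 × √(14/2) = 2.3547 (unchanged). New critical value: z_{0.0125} = 2.241.
Revised power = Φ(δ − 2.241) + Φ(−δ − 2.241) = Φ(0.113) + Φ(-4.596) = 0.5451 + 0.0000 = 0.5451.

Power ≈ 0.545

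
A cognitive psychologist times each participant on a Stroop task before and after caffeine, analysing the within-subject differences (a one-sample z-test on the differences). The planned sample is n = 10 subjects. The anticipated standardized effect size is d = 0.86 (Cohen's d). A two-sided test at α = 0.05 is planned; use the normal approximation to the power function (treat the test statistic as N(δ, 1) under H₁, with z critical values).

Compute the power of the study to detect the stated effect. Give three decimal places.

Noncentrality parameter: δ = d·√n = 0.86 × √10 = 2.7196
Two-sided α = 0.05 → critical value z_{0.025} = 1.960.
Power = Φ(δ − 1.960) + Φ(−δ − 1.960) = Φ(0.760) + Φ(-4.680) = 0.7763 + 0.0000 = 0.7763.

Power ≈ 0.776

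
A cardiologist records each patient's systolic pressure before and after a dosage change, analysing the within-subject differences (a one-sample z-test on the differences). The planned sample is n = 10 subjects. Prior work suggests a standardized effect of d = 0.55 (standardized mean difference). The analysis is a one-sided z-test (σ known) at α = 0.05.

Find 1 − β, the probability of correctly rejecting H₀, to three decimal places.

Power ≈ 0.538

Noncentrality parameter: δ = d·√n = 0.55 × √10 = 1.7393
Critical value for a one-sided test at α = 0.05: z_α = 1.645.
Power = P(Z > 1.645 − δ) = Φ(0.094) = 0.5376.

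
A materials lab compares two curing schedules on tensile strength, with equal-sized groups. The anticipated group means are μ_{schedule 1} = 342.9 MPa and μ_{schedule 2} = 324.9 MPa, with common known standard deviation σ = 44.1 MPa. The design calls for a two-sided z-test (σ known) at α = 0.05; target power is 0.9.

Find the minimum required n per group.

n = 127 per group

Standardized effect: d = |μ_{schedule 1} − μ_{schedule 2}| / σ = |342.9 − 324.9| / 44.1 = 0.4082
Set Φ(δ − 1.960) = 0.9; then δ − 1.960 = Φ⁻¹(0.9) = 1.282, giving δ = 3.242.
(The Φ(−δ − z_{α/2}) term is vanishingly small for δ > 0 and is dropped in the standard sample-size formula.)
δ = d·√(n/2) ⇒ n = 2(δ/d)² = 2 × (3.242 / 0.4082)² = 126.14.
Rounding up, n = 127 per group.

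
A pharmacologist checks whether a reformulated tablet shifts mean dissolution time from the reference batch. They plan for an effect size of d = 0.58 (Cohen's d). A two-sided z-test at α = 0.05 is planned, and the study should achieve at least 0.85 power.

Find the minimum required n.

Set Φ(δ − 1.960) = 0.85; then δ − 1.960 = Φ⁻¹(0.85) = 1.036, giving δ = 2.996.
(Ignoring the negligible lower-tail rejection probability gives the usual closed-form inversion.)
δ = d·√n ⇒ n = (δ/d)² = (2.996 / 0.58)² = 26.69.
Rounding up, n = 27.

n = 27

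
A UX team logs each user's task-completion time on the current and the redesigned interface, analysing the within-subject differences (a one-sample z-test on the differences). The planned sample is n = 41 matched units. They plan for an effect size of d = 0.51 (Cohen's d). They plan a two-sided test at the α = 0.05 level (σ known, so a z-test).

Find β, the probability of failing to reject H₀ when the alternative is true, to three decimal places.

β ≈ 0.096

Noncentrality parameter: δ = d·√n = 0.51 × √41 = 3.2656
Critical value for a two-sided test at α = 0.05: z_{α/2} = 1.960.
Power = Φ(δ − 1.960) + Φ(−δ − 1.960) = Φ(1.306) + Φ(-5.226) = 0.9042 + 0.0000 = 0.9042.
Type II error: β = 1 − power = 1 − 0.9042 = 0.0958.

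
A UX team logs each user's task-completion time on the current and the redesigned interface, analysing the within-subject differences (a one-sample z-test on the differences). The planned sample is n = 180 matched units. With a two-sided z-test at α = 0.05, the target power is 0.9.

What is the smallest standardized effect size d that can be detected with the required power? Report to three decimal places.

Need Φ(δ − 1.960) = 0.9, so δ = 1.960 + 1.282 = 3.242.
(The second rejection-region term Φ(−δ − z_{α/2}) is negligible and dropped.)
δ = d·√n ⇒ d = δ/√n = 3.242/√180 = 0.2416.

d ≈ 0.242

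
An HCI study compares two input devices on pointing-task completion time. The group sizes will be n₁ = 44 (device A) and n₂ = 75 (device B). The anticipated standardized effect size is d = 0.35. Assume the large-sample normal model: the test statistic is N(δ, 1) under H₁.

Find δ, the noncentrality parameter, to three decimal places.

δ ≈ 1.843

δ = d / √(1/n₁ + 1/n₂) = 0.35 / √(1/44 + 1/75) = 1.8431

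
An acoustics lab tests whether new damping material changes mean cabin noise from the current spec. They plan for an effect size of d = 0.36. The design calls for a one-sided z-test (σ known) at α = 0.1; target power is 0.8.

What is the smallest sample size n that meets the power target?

n = 35

Set Φ(δ − 1.282) = 0.8; then δ − 1.282 = Φ⁻¹(0.8) = 0.842, giving δ = 2.123.
δ = d·√n ⇒ n = (δ/d)² = (2.123 / 0.36)² = 34.78.
Round up to the next whole unit.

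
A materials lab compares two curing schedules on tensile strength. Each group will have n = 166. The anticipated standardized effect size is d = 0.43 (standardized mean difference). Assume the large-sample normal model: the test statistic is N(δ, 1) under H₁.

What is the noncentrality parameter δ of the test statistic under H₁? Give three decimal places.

The noncentrality parameter scales effect size by the design's sample-size factor: δ = d·√(n/2) = 0.43 × √(166/2) = 3.9175

δ ≈ 3.917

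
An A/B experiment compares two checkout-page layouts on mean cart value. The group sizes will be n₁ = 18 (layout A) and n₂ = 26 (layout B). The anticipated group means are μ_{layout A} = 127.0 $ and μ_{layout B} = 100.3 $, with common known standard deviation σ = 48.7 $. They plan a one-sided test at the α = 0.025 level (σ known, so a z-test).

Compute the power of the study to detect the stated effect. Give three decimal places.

Standardized effect: d = |μ_{layout A} − μ_{layout B}| / σ = |127.0 − 100.3| / 48.7 = 0.5483
Noncentrality parameter: δ = d / √(1/n₁ + 1/n₂) = 0.5483 / √(1/18 + 1/26) = 1.7880
One-sided α = 0.025 → critical value z_{0.025} = 1.960.
Power = Φ(δ − 1.960) = Φ(-0.172) = 0.4318.

Power ≈ 0.432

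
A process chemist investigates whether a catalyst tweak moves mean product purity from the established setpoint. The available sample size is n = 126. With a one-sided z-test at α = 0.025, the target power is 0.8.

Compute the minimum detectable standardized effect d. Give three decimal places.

d ≈ 0.250

Need Φ(δ − 1.960) = 0.8, so δ = 1.960 + 0.842 = 2.802.
δ = d·√n ⇒ d = δ/√n = 2.802/√126 = 0.2496.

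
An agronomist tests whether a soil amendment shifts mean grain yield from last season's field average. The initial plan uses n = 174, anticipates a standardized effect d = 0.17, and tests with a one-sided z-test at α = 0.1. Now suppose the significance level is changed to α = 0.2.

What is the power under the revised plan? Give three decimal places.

δ = d·√n = 0.17 × √174 = 2.2425 (unchanged). New critical value: z_{0.2} = 0.842.
Revised power = P(Z > 0.842 − δ) = Φ(1.401) = 0.9194.

Power ≈ 0.919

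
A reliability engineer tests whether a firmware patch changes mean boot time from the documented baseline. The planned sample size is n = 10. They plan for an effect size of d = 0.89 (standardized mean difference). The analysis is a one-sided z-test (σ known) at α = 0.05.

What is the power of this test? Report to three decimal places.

Power ≈ 0.879

Noncentrality parameter: δ = d·√n = 0.89 × √10 = 2.8144
One-sided α = 0.05 → critical value z_{0.05} = 1.645.
Power = P(Z > 1.645 − δ) = Φ(1.170) = 0.8789.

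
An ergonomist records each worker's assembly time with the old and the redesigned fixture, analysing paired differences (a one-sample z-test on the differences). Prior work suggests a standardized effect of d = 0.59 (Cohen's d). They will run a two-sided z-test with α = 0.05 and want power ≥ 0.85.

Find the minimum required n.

n = 26

Set Φ(δ − 1.960) = 0.85; then δ − 1.960 = Φ⁻¹(0.85) = 1.036, giving δ = 2.996.
(Ignoring the negligible lower-tail rejection probability gives the usual closed-form inversion.)
δ = d·√n ⇒ n = (δ/d)² = (2.996 / 0.59)² = 25.79.
Rounding up, n = 26.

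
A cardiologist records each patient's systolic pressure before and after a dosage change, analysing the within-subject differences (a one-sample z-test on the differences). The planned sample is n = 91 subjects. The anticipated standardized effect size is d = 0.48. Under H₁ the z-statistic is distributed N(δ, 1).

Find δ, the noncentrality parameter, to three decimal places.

δ ≈ 4.579

The noncentrality parameter scales effect size by the design's sample-size factor: δ = d·√n = 0.48 × √91 = 4.5789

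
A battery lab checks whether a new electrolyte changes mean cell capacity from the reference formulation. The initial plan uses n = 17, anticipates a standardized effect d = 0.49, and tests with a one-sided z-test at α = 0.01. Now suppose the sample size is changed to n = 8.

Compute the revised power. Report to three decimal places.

Power ≈ 0.174

With n = 8: δ = d·√n = 0.49 × √8 = 1.3859. Critical value z_{0.01} = 2.326.
Revised power = P(Z > 2.326 − δ) = Φ(-0.940) = 0.1735.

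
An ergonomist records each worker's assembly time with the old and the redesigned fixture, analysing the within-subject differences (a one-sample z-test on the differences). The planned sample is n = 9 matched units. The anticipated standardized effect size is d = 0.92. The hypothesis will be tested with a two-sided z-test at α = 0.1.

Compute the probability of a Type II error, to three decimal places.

Noncentrality parameter: δ = d·√n = 0.92 × √9 = 2.7600
Two-sided α = 0.1 → critical value z_{0.05} = 1.645.
Power = Φ(δ − 1.645) + Φ(−δ − 1.645) = Φ(1.115) + Φ(-4.405) = 0.8676 + 0.0000 = 0.8676.
Type II error: β = 1 − power = 1 − 0.8676 = 0.1324.

β ≈ 0.132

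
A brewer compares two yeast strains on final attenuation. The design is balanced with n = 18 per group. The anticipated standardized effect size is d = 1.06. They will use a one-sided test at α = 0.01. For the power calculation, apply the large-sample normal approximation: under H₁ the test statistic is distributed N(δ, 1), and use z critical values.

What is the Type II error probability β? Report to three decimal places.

Noncentrality parameter: δ = d·√(n/2) = 1.06 × √(18/2) = 3.1800
One-sided α = 0.01 → critical value z_{0.01} = 2.326.
Power = P(Z > 2.326 − δ) = Φ(0.854) = 0.8034.
Type II error: β = 1 − power = 1 − 0.8034 = 0.1966.

β ≈ 0.197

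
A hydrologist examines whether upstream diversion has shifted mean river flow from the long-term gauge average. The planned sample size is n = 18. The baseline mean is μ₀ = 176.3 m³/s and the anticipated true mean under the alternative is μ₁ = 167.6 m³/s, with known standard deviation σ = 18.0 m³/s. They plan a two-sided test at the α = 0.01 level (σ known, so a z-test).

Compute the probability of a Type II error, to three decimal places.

Standardized effect: d = |μ₁ − μ₀| / σ = |167.6 − 176.3| / 18.0 = 0.4833
Noncentrality parameter: δ = d·√n = 0.4833 × √18 = 2.0506
Critical value for a two-sided test at α = 0.01: z_{α/2} = 2.576.
Power = Φ(δ − 2.576) + Φ(−δ − 2.576) = Φ(-0.525) + Φ(-4.626) = 0.2997 + 0.0000 = 0.2997.
Type II error: β = 1 − power = 1 − 0.2997 = 0.7003.

β ≈ 0.700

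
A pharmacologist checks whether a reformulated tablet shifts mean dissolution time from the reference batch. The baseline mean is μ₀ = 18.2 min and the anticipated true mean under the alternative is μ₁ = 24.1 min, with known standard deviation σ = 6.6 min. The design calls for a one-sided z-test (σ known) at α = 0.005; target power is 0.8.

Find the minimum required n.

Standardized effect: d = |μ₁ − μ₀| / σ = |24.1 − 18.2| / 6.6 = 0.8939
Set Φ(δ − 2.576) = 0.8; then δ − 2.576 = Φ⁻¹(0.8) = 0.842, giving δ = 3.417.
δ = d·√n ⇒ n = (δ/d)² = (3.417 / 0.8939)² = 14.61.
Rounding up, n = 15.

n = 15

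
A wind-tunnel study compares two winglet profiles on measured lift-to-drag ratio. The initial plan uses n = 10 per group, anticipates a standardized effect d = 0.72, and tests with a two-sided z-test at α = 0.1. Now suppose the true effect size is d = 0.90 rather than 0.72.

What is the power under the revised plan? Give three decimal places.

Power ≈ 0.644

With d = 0.90: δ = d·√(n/2) = 0.90 × √(10/2) = 2.0125. Critical value z_{0.05} = 1.645.
Revised power = Φ(δ − 1.645) + Φ(−δ − 1.645) = Φ(0.368) + Φ(-3.657) = 0.6434 + 0.0001 = 0.6435.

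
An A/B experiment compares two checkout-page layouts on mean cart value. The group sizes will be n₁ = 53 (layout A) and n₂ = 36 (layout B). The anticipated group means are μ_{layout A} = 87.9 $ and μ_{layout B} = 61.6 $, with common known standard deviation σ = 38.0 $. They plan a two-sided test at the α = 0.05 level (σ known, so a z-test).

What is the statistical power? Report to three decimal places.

Power ≈ 0.893

Standardized effect: d = |μ_{layout A} − μ_{layout B}| / σ = |87.9 − 61.6| / 38.0 = 0.6921
Noncentrality parameter: δ = d / √(1/n₁ + 1/n₂) = 0.6921 / √(1/53 + 1/36) = 3.2045
Critical value for a two-sided test at α = 0.05: z_{α/2} = 1.960.
Power = Φ(δ − 1.960) + Φ(−δ − 1.960) = Φ(1.245) + Φ(-5.165) = 0.8934 + 0.0000 = 0.8934.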